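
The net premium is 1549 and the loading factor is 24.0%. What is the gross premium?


Gross = net * (1 + loading)
= 1549 * (1 + 0.24)
= 1549 * 1.24
= 1920.76


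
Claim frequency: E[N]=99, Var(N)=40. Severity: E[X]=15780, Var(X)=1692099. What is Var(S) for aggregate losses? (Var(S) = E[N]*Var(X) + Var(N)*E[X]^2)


Var(S) = E[N]*Var(X) + Var(N)*E[X]^2
= 99*1692099 + 40*15780^2
= 167517801 + 9960336000
= 1.0128e+10


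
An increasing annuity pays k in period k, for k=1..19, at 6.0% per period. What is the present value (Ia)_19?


(Ia)_n = sum_{k=1}^{n} k * v^k, v = 1/(1+i)
v = 0.943396
Sum computed term by term:
(Ia)_19 = 92.4643


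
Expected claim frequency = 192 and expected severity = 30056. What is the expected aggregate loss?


E[S] = E[N] * E[X]
= 192 * 30056
= 5.7708e+06


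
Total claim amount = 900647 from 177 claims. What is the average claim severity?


severity = total / number
= 900647 / 177
= 5088.4011


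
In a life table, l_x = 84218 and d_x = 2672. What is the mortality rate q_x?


q_x = d_x / l_x
= 2672 / 84218
= 0.0317


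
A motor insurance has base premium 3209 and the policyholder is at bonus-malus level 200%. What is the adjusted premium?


adjusted = base * BM_level / 100
= 3209 * 200 / 100
= 3209 * 2.0
= 6418.0


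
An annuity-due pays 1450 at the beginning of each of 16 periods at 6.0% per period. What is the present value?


PV_due = PMT * (1-(1+i)^(-n))/i * (1+i)
PV_immediate = 14653.5481
PV_due = 14653.5481 * 1.06
= 15532.761


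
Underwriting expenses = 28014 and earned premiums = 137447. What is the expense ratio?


Expense ratio = expenses / premiums
= 28014 / 137447
= 0.2038


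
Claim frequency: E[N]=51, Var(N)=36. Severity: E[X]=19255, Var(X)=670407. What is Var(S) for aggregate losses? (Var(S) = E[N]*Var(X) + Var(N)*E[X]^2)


Var(S) = E[N]*Var(X) + Var(N)*E[X]^2
= 51*670407 + 36*19255^2
= 34190757 + 13347180900
= 1.3381e+10


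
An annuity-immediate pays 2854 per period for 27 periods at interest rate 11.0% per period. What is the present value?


PV = PMT * (1 - (1+i)^(-n)) / i
= 2854 * (1 - (1+0.11)^(-27)) / 0.11
= 2854 * (1 - 0.059742) / 0.11
= 2854 * 8.5478
= 24395.4219


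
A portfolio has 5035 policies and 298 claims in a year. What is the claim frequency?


frequency = claims / policies
= 298 / 5035
= 0.0592


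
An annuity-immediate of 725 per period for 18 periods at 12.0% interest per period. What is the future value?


FV = PMT * ((1+i)^n - 1) / i
= 725 * ((1.12)^18 - 1) / 0.12
= 725 * (7.689966 - 1) / 0.12
= 40418.5433


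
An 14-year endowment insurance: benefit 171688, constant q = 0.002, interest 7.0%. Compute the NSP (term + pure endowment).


Term component = 2970.6869
Pure endowment = 14_p_x * v^14 * benefit = 0.972361 * 0.387817 * 171688 = 64743.2702
NSP = 67713.9571


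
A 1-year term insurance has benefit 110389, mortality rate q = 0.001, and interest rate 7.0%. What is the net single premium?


NSP = benefit * q * v
v = 1/(1+i) = 0.934579
NSP = 110389 * 0.001 * 0.934579
= 103.1673


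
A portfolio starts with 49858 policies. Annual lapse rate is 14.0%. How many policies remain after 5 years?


remaining = initial * (1 - lapse)^years
= 49858 * (1 - 0.14)^5
= 49858 * 0.470427
= 23454.5502


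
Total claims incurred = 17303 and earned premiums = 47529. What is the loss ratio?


Loss ratio = claims / premiums
= 17303 / 47529
= 0.3641


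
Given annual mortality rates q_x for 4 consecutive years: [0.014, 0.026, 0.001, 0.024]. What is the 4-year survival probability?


p_k = 1 - q_k for each year
Survival = product of (1 - q_k)
= 0.986 * 0.974 * 0.999 * 0.976
= 0.9364


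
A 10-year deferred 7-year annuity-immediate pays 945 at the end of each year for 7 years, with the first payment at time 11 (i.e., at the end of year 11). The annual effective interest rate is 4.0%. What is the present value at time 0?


PV at time 10 of the 7-year annuity-immediate:
a_n = 945 * (1-(1+0.04)^(-7))/0.04 = 5671.9417
Discount back 10 years to time 0:
PV = 5671.9417 * (1+0.04)^(-10)
= 5671.9417 * 0.675564
= 3831.7606


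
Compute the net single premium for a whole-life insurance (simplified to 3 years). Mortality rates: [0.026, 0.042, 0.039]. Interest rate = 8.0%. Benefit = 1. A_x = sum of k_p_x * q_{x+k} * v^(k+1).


v = 0.925926
Year 0: k_p_x=1.0, q=0.026, term=0.024074
Year 1: k_p_x=0.974, q=0.042, term=0.035072
Year 2: k_p_x=0.933092, q=0.039, term=0.028888
A_x = 0.088


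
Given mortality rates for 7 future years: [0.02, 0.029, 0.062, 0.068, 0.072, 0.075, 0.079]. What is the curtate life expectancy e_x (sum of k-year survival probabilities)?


e_x = sum_{k=1}^{n} k_p_x
k_p_x values:
  1_p_x = 0.98
  2_p_x = 0.95158
  3_p_x = 0.892582
  4_p_x = 0.831886
  5_p_x = 0.771991
  6_p_x = 0.714091
  7_p_x = 0.657678
e_x = 5.7998


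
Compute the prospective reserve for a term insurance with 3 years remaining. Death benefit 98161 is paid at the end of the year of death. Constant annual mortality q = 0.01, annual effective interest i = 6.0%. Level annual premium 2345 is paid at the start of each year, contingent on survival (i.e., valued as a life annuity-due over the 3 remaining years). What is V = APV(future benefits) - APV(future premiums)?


v = 1/(1+i) = 0.943396
APV(future benefits) per unit = sum_{k=0}^{2} k_p_x * q * v^(k+1) = 0.026474
APV(future benefits) = 98161 * 0.026474 = 2598.7178
Life annuity-due factor ä_{x:3} = sum_{k=0}^{2} k_p_x * v^k = 2.806248
APV(future premiums) = 2345 * 2.806248 = 6580.651
V = 2598.7178 - 6580.651
= -3981.9332


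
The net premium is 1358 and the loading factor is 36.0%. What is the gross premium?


Gross = net * (1 + loading)
= 1358 * (1 + 0.36)
= 1358 * 1.36
= 1846.88


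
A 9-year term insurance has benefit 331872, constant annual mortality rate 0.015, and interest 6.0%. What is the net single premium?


NSP = benefit * sum_{k=0}^{n-1} k_p_x * q * v^(k+1)
With constant q=0.015, v=0.943396
Sum = 0.096676
NSP = 331872 * 0.096676
= 32083.8939


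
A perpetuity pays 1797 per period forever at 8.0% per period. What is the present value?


PV = PMT / i
= 1797 / 0.08
= 22462.5


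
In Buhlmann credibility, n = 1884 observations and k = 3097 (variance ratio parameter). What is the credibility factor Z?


Z = n / (n + k)
= 1884 / (1884 + 3097)
= 1884 / 4981
= 0.3782


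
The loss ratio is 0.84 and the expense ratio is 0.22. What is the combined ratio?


Combined ratio = loss ratio + expense ratio
= 0.84 + 0.22
= 1.06


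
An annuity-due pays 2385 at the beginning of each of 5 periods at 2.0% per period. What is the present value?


PV_due = PMT * (1-(1+i)^(-n))/i * (1+i)
PV_immediate = 11241.6009
PV_due = 11241.6009 * 1.02
= 11466.4329


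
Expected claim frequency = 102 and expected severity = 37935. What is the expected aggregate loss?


E[S] = E[N] * E[X]
= 102 * 37935
= 3.8694e+06


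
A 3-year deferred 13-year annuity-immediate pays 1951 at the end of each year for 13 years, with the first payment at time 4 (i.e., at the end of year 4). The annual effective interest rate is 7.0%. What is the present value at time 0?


PV at time 3 of the 13-year annuity-immediate:
a_n = 1951 * (1-(1+0.07)^(-13))/0.07 = 16305.7766
Discount back 3 years to time 0:
PV = 16305.7766 * (1+0.07)^(-3)
= 16305.7766 * 0.816298
= 13310.3708


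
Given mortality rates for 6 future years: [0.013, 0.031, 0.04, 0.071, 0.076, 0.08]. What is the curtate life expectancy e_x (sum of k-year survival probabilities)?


e_x = sum_{k=1}^{n} k_p_x
k_p_x values:
  1_p_x = 0.987
  2_p_x = 0.956403
  3_p_x = 0.918147
  4_p_x = 0.852958
  5_p_x = 0.788134
  6_p_x = 0.725083
e_x = 5.2277


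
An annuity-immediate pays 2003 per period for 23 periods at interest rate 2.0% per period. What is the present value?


PV = PMT * (1 - (1+i)^(-n)) / i
= 2003 * (1 - (1+0.02)^(-23)) / 0.02
= 2003 * (1 - 0.634156) / 0.02
= 2003 * 18.292204
= 36639.2848


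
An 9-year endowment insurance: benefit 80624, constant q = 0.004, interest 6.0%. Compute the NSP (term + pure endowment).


Term component = 2162.0944
Pure endowment = 9_p_x * v^9 * benefit = 0.964571 * 0.591898 * 80624 = 46030.4901
NSP = 48192.5845


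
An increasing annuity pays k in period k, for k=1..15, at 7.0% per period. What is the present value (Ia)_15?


(Ia)_n = sum_{k=1}^{n} k * v^k, v = 1/(1+i)
v = 0.934579
Sum computed term by term:
(Ia)_15 = 61.554


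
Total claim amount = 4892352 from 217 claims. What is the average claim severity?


severity = total / number
= 4892352 / 217
= 22545.4009


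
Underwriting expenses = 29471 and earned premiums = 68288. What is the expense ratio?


Expense ratio = expenses / premiums
= 29471 / 68288
= 0.4316


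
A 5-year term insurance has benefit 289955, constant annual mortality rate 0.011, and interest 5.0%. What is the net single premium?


NSP = benefit * sum_{k=0}^{n-1} k_p_x * q * v^(k+1)
With constant q=0.011, v=0.952381
Sum = 0.046638
NSP = 289955 * 0.046638
= 13522.9824


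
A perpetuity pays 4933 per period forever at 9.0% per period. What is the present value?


PV = PMT / i
= 4933 / 0.09
= 54811.1111


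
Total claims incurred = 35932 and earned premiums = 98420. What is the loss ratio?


Loss ratio = claims / premiums
= 35932 / 98420
= 0.3651


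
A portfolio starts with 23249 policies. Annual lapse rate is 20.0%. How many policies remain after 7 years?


remaining = initial * (1 - lapse)^years
= 23249 * (1 - 0.2)^7
= 23249 * 0.209715
= 4875.6687


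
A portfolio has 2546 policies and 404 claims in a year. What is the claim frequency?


frequency = claims / policies
= 404 / 2546
= 0.1587


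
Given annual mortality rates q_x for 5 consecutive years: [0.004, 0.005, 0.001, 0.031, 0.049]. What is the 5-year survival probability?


p_k = 1 - q_k for each year
Survival = product of (1 - q_k)
= 0.996 * 0.995 * 0.999 * 0.969 * 0.951
= 0.9123


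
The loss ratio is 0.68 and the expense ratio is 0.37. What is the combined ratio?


Combined ratio = loss ratio + expense ratio
= 0.68 + 0.37
= 1.05


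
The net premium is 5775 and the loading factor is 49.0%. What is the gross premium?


Gross = net * (1 + loading)
= 5775 * (1 + 0.49)
= 5775 * 1.49
= 8604.75


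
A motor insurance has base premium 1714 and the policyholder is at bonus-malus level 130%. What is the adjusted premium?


adjusted = base * BM_level / 100
= 1714 * 130 / 100
= 1714 * 1.3
= 2228.2


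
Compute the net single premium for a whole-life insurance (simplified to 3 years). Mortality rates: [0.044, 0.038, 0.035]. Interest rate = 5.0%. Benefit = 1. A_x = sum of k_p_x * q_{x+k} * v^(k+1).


v = 0.952381
Year 0: k_p_x=1.0, q=0.044, term=0.041905
Year 1: k_p_x=0.956, q=0.038, term=0.032951
Year 2: k_p_x=0.919672, q=0.035, term=0.027806
A_x = 0.1027


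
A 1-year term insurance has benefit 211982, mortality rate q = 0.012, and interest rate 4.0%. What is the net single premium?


NSP = benefit * q * v
v = 1/(1+i) = 0.961538
NSP = 211982 * 0.012 * 0.961538
= 2445.9462


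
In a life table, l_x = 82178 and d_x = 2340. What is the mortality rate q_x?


q_x = d_x / l_x
= 2340 / 82178
= 0.0285


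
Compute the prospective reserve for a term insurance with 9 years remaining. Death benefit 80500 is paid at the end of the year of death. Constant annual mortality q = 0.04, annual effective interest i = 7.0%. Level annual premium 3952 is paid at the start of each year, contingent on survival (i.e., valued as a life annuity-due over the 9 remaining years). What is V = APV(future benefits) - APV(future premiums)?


v = 1/(1+i) = 0.934579
APV(future benefits) per unit = sum_{k=0}^{8} k_p_x * q * v^(k+1) = 0.226657
APV(future benefits) = 80500 * 0.226657 = 18245.9073
Life annuity-due factor ä_{x:9} = sum_{k=0}^{8} k_p_x * v^k = 6.063081
APV(future premiums) = 3952 * 6.063081 = 23961.2961
V = 18245.9073 - 23961.2961
= -5715.3888


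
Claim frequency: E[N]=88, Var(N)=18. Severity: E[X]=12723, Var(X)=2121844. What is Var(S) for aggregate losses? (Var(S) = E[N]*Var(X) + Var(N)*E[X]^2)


Var(S) = E[N]*Var(X) + Var(N)*E[X]^2
= 88*2121844 + 18*12723^2
= 186722272 + 2913745122
= 3.1005e+09


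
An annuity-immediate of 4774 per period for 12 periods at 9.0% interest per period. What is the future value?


FV = PMT * ((1+i)^n - 1) / i
= 4774 * ((1.09)^12 - 1) / 0.09
= 4774 * (2.812665 - 1) / 0.09
= 96151.7963


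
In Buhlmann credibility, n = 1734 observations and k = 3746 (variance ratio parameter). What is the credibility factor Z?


Z = n / (n + k)
= 1734 / (1734 + 3746)
= 1734 / 5480
= 0.3164


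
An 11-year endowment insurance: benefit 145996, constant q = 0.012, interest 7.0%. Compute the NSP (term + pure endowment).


Term component = 12477.0812
Pure endowment = 11_p_x * v^11 * benefit = 0.875642 * 0.475093 * 145996 = 60735.945
NSP = 73213.0262


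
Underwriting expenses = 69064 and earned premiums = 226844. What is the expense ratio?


Expense ratio = expenses / premiums
= 69064 / 226844
= 0.3045


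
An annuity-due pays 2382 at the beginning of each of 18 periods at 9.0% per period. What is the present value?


PV_due = PMT * (1-(1+i)^(-n))/i * (1+i)
PV_immediate = 20855.899
PV_due = 20855.899 * 1.09
= 22732.9299


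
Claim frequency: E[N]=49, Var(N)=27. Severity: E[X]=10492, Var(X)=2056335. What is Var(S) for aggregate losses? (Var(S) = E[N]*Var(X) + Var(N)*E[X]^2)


Var(S) = E[N]*Var(X) + Var(N)*E[X]^2
= 49*2056335 + 27*10492^2
= 100760415 + 2972215728
= 3.0730e+09


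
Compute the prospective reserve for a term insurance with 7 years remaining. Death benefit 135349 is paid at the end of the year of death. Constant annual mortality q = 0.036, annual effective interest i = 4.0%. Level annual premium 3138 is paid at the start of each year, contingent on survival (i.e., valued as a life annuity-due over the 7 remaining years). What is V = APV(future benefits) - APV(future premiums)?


v = 1/(1+i) = 0.961538
APV(future benefits) per unit = sum_{k=0}^{6} k_p_x * q * v^(k+1) = 0.195204
APV(future benefits) = 135349 * 0.195204 = 26420.6287
Life annuity-due factor ä_{x:7} = sum_{k=0}^{6} k_p_x * v^k = 5.639219
APV(future premiums) = 3138 * 5.639219 = 17695.8682
V = 26420.6287 - 17695.8682
= 8724.7605


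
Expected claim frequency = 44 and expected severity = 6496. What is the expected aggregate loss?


E[S] = E[N] * E[X]
= 44 * 6496
= 285824


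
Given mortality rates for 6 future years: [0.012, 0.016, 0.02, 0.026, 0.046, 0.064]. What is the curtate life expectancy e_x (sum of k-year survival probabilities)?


e_x = sum_{k=1}^{n} k_p_x
k_p_x values:
  1_p_x = 0.988
  2_p_x = 0.972192
  3_p_x = 0.952748
  4_p_x = 0.927977
  5_p_x = 0.88529
  6_p_x = 0.828631
e_x = 5.5548


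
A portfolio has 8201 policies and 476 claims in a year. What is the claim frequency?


frequency = claims / policies
= 476 / 8201
= 0.058


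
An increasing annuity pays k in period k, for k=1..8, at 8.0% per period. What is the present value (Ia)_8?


(Ia)_n = sum_{k=1}^{n} k * v^k, v = 1/(1+i)
v = 0.925926
Sum computed term by term:
(Ia)_8 = 23.5527


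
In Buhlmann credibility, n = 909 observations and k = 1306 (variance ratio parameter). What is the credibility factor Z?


Z = n / (n + k)
= 909 / (909 + 1306)
= 909 / 2215
= 0.4104


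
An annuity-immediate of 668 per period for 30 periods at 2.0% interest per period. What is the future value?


FV = PMT * ((1+i)^n - 1) / i
= 668 * ((1.02)^30 - 1) / 0.02
= 668 * (1.811362 - 1) / 0.02
= 27099.4769


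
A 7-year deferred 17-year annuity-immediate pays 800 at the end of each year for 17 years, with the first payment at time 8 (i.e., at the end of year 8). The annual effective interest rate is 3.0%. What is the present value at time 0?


PV at time 7 of the 17-year annuity-immediate:
a_n = 800 * (1-(1+0.03)^(-17))/0.03 = 10532.8948
Discount back 7 years to time 0:
PV = 10532.8948 * (1+0.03)^(-7)
= 10532.8948 * 0.813092
= 8564.2073


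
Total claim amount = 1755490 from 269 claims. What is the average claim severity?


severity = total / number
= 1755490 / 269
= 6525.9851


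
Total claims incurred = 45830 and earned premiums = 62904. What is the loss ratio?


Loss ratio = claims / premiums
= 45830 / 62904
= 0.7286


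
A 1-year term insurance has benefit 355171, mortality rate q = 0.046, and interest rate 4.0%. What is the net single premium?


NSP = benefit * q * v
v = 1/(1+i) = 0.961538
NSP = 355171 * 0.046 * 0.961538
= 15709.4865


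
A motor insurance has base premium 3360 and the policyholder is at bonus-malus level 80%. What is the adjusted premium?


adjusted = base * BM_level / 100
= 3360 * 80 / 100
= 3360 * 0.8
= 2688.0


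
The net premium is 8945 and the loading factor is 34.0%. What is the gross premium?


Gross = net * (1 + loading)
= 8945 * (1 + 0.34)
= 8945 * 1.34
= 11986.3


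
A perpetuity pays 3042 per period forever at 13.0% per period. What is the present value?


PV = PMT / i
= 3042 / 0.13
= 23400.0


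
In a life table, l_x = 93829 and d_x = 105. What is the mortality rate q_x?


q_x = d_x / l_x
= 105 / 93829
= 0.0011


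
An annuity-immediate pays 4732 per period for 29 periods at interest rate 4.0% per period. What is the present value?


PV = PMT * (1 - (1+i)^(-n)) / i
= 4732 * (1 - (1+0.04)^(-29)) / 0.04
= 4732 * (1 - 0.320651) / 0.04
= 4732 * 16.983715
= 80366.9376


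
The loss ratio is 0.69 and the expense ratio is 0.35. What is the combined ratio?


Combined ratio = loss ratio + expense ratio
= 0.69 + 0.35
= 1.04


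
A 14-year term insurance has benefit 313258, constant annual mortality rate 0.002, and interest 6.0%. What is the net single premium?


NSP = benefit * sum_{k=0}^{n-1} k_p_x * q * v^(k+1)
With constant q=0.002, v=0.943396
Sum = 0.018385
NSP = 313258 * 0.018385
= 5759.1346


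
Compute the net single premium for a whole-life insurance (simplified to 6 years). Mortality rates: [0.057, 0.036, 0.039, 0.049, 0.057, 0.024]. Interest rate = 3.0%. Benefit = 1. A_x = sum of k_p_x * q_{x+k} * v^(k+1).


v = 0.970874
Year 0: k_p_x=1.0, q=0.057, term=0.05534
Year 1: k_p_x=0.943, q=0.036, term=0.031999
Year 2: k_p_x=0.909052, q=0.039, term=0.032445
Year 3: k_p_x=0.873599, q=0.049, term=0.038033
Year 4: k_p_x=0.830793, q=0.057, term=0.040849
Year 5: k_p_x=0.783437, q=0.024, term=0.015747
A_x = 0.2144


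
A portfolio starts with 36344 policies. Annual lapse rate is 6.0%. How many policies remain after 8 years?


remaining = initial * (1 - lapse)^years
= 36344 * (1 - 0.06)^8
= 36344 * 0.609569
= 22154.1735


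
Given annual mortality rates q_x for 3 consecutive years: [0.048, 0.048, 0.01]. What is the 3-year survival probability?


p_k = 1 - q_k for each year
Survival = product of (1 - q_k)
= 0.952 * 0.952 * 0.99
= 0.8972


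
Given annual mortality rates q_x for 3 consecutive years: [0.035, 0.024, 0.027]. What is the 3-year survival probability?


p_k = 1 - q_k for each year
Survival = product of (1 - q_k)
= 0.965 * 0.976 * 0.973
= 0.9164


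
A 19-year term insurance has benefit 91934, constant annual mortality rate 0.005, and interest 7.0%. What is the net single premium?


NSP = benefit * sum_{k=0}^{n-1} k_p_x * q * v^(k+1)
With constant q=0.005, v=0.934579
Sum = 0.049907
NSP = 91934 * 0.049907
= 4588.1852


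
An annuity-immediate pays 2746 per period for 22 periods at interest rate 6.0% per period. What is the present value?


PV = PMT * (1 - (1+i)^(-n)) / i
= 2746 * (1 - (1+0.06)^(-22)) / 0.06
= 2746 * (1 - 0.277505) / 0.06
= 2746 * 12.041582
= 33066.1834


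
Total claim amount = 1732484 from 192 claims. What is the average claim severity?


severity = total / number
= 1732484 / 192
= 9023.3542


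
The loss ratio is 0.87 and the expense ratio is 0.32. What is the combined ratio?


Combined ratio = loss ratio + expense ratio
= 0.87 + 0.32
= 1.19


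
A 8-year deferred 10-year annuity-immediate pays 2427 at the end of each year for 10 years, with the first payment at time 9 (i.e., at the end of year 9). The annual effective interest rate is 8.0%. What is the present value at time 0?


PV at time 8 of the 10-year annuity-immediate:
a_n = 2427 * (1-(1+0.08)^(-10))/0.08 = 16285.3676
Discount back 8 years to time 0:
PV = 16285.3676 * (1+0.08)^(-8)
= 16285.3676 * 0.540269
= 8798.4774


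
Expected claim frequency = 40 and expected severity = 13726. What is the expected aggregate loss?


E[S] = E[N] * E[X]
= 40 * 13726
= 549040


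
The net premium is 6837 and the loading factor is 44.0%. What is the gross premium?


Gross = net * (1 + loading)
= 6837 * (1 + 0.44)
= 6837 * 1.44
= 9845.28


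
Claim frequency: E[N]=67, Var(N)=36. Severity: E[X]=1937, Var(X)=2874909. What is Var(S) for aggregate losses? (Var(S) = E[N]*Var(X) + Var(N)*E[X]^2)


Var(S) = E[N]*Var(X) + Var(N)*E[X]^2
= 67*2874909 + 36*1937^2
= 192618903 + 135070884
= 3.2769e+08


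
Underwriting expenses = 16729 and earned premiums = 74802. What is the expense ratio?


Expense ratio = expenses / premiums
= 16729 / 74802
= 0.2236


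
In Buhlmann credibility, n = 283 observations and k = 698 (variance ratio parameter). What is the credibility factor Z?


Z = n / (n + k)
= 283 / (283 + 698)
= 283 / 981
= 0.2885


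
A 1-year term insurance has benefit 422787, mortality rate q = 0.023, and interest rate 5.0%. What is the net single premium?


NSP = benefit * q * v
v = 1/(1+i) = 0.952381
NSP = 422787 * 0.023 * 0.952381
= 9261.0486


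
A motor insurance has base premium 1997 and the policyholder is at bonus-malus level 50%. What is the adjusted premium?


adjusted = base * BM_level / 100
= 1997 * 50 / 100
= 1997 * 0.5
= 998.5


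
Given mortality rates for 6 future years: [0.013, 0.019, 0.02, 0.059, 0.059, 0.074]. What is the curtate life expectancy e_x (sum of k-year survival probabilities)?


e_x = sum_{k=1}^{n} k_p_x
k_p_x values:
  1_p_x = 0.987
  2_p_x = 0.968247
  3_p_x = 0.948882
  4_p_x = 0.892898
  5_p_x = 0.840217
  6_p_x = 0.778041
e_x = 5.4153


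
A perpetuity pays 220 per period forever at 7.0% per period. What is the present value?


PV = PMT / i
= 220 / 0.07
= 3142.8571


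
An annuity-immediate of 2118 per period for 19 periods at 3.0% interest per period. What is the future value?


FV = PMT * ((1+i)^n - 1) / i
= 2118 * ((1.03)^19 - 1) / 0.03
= 2118 * (1.753506 - 1) / 0.03
= 53197.5273


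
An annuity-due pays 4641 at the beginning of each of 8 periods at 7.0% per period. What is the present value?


PV_due = PMT * (1-(1+i)^(-n))/i * (1+i)
PV_immediate = 27712.7964
PV_due = 27712.7964 * 1.07
= 29652.6921


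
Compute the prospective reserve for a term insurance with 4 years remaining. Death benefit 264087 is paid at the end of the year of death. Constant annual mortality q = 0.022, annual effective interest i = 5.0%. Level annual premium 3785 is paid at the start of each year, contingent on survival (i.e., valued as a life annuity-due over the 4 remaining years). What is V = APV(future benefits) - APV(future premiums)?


v = 1/(1+i) = 0.952381
APV(future benefits) per unit = sum_{k=0}^{3} k_p_x * q * v^(k+1) = 0.075576
APV(future benefits) = 264087 * 0.075576 = 19958.7542
Life annuity-due factor ä_{x:4} = sum_{k=0}^{3} k_p_x * v^k = 3.607057
APV(future premiums) = 3785 * 3.607057 = 13652.7114
V = 19958.7542 - 13652.7114
= 6306.0428


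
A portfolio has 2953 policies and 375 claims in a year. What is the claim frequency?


frequency = claims / policies
= 375 / 2953
= 0.127


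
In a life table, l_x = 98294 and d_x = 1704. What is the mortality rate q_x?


q_x = d_x / l_x
= 1704 / 98294
= 0.0173


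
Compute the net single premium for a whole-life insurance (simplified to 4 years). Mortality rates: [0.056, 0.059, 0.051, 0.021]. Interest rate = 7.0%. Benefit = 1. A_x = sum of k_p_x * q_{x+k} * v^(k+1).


v = 0.934579
Year 0: k_p_x=1.0, q=0.056, term=0.052336
Year 1: k_p_x=0.944, q=0.059, term=0.048647
Year 2: k_p_x=0.888304, q=0.051, term=0.036981
Year 3: k_p_x=0.843, q=0.021, term=0.013506
A_x = 0.1515


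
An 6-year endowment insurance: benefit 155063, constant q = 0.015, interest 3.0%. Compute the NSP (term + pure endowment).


Term component = 12152.7378
Pure endowment = 6_p_x * v^6 * benefit = 0.913308 * 0.837484 * 155063 = 118604.7867
NSP = 130757.5245


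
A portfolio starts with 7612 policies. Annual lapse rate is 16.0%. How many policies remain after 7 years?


remaining = initial * (1 - lapse)^years
= 7612 * (1 - 0.16)^7
= 7612 * 0.29509
= 2246.2277


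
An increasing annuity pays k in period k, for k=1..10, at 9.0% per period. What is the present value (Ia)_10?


(Ia)_n = sum_{k=1}^{n} k * v^k, v = 1/(1+i)
v = 0.917431
Sum computed term by term:
(Ia)_10 = 30.7904


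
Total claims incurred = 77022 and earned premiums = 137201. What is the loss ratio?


Loss ratio = claims / premiums
= 77022 / 137201
= 0.5614


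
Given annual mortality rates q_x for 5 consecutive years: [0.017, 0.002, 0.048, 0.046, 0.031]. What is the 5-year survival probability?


p_k = 1 - q_k for each year
Survival = product of (1 - q_k)
= 0.983 * 0.998 * 0.952 * 0.954 * 0.969
= 0.8634


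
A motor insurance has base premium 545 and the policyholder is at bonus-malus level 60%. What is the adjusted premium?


adjusted = base * BM_level / 100
= 545 * 60 / 100
= 545 * 0.6
= 327.0


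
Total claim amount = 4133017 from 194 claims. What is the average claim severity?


severity = total / number
= 4133017 / 194
= 21304.2113


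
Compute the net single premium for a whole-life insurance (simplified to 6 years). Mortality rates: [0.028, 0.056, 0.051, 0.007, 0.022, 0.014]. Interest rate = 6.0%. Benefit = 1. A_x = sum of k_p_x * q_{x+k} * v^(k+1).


v = 0.943396
Year 0: k_p_x=1.0, q=0.028, term=0.026415
Year 1: k_p_x=0.972, q=0.056, term=0.048444
Year 2: k_p_x=0.917568, q=0.051, term=0.039291
Year 3: k_p_x=0.870772, q=0.007, term=0.004828
Year 4: k_p_x=0.864677, q=0.022, term=0.014215
Year 5: k_p_x=0.845654, q=0.014, term=0.008346
A_x = 0.1415


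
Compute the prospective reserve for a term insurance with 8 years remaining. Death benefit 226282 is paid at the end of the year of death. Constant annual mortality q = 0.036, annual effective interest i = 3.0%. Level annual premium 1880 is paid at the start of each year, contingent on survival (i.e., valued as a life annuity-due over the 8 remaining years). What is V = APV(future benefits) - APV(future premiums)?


v = 1/(1+i) = 0.970874
APV(future benefits) per unit = sum_{k=0}^{7} k_p_x * q * v^(k+1) = 0.224327
APV(future benefits) = 226282 * 0.224327 = 50761.2494
Life annuity-due factor ä_{x:8} = sum_{k=0}^{7} k_p_x * v^k = 6.418256
APV(future premiums) = 1880 * 6.418256 = 12066.3208
V = 50761.2494 - 12066.3208
= 38694.9286


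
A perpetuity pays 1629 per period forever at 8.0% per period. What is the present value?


PV = PMT / i
= 1629 / 0.08
= 20362.5


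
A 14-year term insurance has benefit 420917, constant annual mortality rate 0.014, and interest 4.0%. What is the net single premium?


NSP = benefit * sum_{k=0}^{n-1} k_p_x * q * v^(k+1)
With constant q=0.014, v=0.961538
Sum = 0.136361
NSP = 420917 * 0.136361
= 57396.8294


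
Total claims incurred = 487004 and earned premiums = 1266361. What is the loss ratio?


Loss ratio = claims / premiums
= 487004 / 1266361
= 0.3846


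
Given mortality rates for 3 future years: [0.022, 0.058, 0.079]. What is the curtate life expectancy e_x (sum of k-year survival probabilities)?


e_x = sum_{k=1}^{n} k_p_x
k_p_x values:
  1_p_x = 0.978
  2_p_x = 0.921276
  3_p_x = 0.848495
e_x = 2.7478


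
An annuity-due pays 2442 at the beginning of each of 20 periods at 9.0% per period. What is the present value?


PV_due = PMT * (1-(1+i)^(-n))/i * (1+i)
PV_immediate = 22291.9085
PV_due = 22291.9085 * 1.09
= 24298.1803


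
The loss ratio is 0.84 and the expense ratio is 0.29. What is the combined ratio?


Combined ratio = loss ratio + expense ratio
= 0.84 + 0.29
= 1.13


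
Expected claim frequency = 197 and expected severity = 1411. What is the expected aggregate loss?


E[S] = E[N] * E[X]
= 197 * 1411
= 277967


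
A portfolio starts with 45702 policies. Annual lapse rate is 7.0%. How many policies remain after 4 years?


remaining = initial * (1 - lapse)^years
= 45702 * (1 - 0.07)^4
= 45702 * 0.748052
= 34187.473


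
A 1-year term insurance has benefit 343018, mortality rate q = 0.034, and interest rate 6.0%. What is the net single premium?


NSP = benefit * q * v
v = 1/(1+i) = 0.943396
NSP = 343018 * 0.034 * 0.943396
= 11002.4642


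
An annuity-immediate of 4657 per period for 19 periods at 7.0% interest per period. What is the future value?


FV = PMT * ((1+i)^n - 1) / i
= 4657 * ((1.07)^19 - 1) / 0.07
= 4657 * (3.616528 - 1) / 0.07
= 174073.839


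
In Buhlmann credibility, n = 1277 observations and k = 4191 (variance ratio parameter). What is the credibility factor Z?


Z = n / (n + k)
= 1277 / (1277 + 4191)
= 1277 / 5468
= 0.2335


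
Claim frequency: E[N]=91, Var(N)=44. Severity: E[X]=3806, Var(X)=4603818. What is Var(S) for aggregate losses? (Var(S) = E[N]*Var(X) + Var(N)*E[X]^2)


Var(S) = E[N]*Var(X) + Var(N)*E[X]^2
= 91*4603818 + 44*3806^2
= 418947438 + 637367984
= 1.0563e+09


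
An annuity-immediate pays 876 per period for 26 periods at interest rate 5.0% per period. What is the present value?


PV = PMT * (1 - (1+i)^(-n)) / i
= 876 * (1 - (1+0.05)^(-26)) / 0.05
= 876 * (1 - 0.281241) / 0.05
= 876 * 14.375185
= 12592.6623


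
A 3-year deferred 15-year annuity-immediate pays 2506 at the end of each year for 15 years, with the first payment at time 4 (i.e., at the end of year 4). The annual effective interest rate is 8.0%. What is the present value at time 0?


PV at time 3 of the 15-year annuity-immediate:
a_n = 2506 * (1-(1+0.08)^(-15))/0.08 = 21450.0536
Discount back 3 years to time 0:
PV = 21450.0536 * (1+0.08)^(-3)
= 21450.0536 * 0.793832
= 17027.7441


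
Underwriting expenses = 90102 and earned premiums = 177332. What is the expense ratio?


Expense ratio = expenses / premiums
= 90102 / 177332
= 0.5081


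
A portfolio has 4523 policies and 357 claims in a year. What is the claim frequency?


frequency = claims / policies
= 357 / 4523
= 0.0789


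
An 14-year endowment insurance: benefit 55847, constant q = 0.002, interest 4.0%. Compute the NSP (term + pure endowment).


Term component = 1166.1005
Pure endowment = 14_p_x * v^14 * benefit = 0.972361 * 0.577475 * 55847 = 31358.8896
NSP = 32524.9901


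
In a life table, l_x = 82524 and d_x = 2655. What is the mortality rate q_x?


q_x = d_x / l_x
= 2655 / 82524
= 0.0322


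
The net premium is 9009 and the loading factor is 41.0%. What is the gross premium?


Gross = net * (1 + loading)
= 9009 * (1 + 0.41)
= 9009 * 1.41
= 12702.69


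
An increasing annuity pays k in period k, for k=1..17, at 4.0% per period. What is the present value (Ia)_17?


(Ia)_n = sum_{k=1}^{n} k * v^k, v = 1/(1+i)
v = 0.961538
Sum computed term by term:
(Ia)_17 = 98.1238


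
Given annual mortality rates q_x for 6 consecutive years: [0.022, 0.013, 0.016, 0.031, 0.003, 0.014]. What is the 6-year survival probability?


p_k = 1 - q_k for each year
Survival = product of (1 - q_k)
= 0.978 * 0.987 * 0.984 * 0.969 * 0.997 * 0.986
= 0.9048


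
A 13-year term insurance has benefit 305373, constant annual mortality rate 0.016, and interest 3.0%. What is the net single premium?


NSP = benefit * sum_{k=0}^{n-1} k_p_x * q * v^(k+1)
With constant q=0.016, v=0.970874
Sum = 0.155776
NSP = 305373 * 0.155776
= 47569.7843


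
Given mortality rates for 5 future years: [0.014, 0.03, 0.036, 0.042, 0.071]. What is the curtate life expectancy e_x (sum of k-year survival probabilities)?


e_x = sum_{k=1}^{n} k_p_x
k_p_x values:
  1_p_x = 0.986
  2_p_x = 0.95642
  3_p_x = 0.921989
  4_p_x = 0.883265
  5_p_x = 0.820554
e_x = 4.5682


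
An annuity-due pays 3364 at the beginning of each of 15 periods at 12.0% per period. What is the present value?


PV_due = PMT * (1-(1+i)^(-n))/i * (1+i)
PV_immediate = 22911.7481
PV_due = 22911.7481 * 1.12
= 25661.1579


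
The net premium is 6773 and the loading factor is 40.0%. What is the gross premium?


Gross = net * (1 + loading)
= 6773 * (1 + 0.4)
= 6773 * 1.4
= 9482.2


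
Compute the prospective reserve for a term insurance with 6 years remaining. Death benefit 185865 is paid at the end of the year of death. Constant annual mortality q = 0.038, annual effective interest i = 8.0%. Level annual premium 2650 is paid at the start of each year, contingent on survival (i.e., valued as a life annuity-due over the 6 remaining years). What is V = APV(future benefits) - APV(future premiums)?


v = 1/(1+i) = 0.925926
APV(future benefits) per unit = sum_{k=0}^{5} k_p_x * q * v^(k+1) = 0.161188
APV(future benefits) = 185865 * 0.161188 = 29959.2422
Life annuity-due factor ä_{x:6} = sum_{k=0}^{5} k_p_x * v^k = 4.581138
APV(future premiums) = 2650 * 4.581138 = 12140.0155
V = 29959.2422 - 12140.0155
= 17819.2267


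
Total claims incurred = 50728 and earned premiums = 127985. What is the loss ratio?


Loss ratio = claims / premiums
= 50728 / 127985
= 0.3964


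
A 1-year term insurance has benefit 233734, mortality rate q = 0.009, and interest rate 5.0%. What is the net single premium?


NSP = benefit * q * v
v = 1/(1+i) = 0.952381
NSP = 233734 * 0.009 * 0.952381
= 2003.4343


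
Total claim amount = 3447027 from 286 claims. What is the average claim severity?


severity = total / number
= 3447027 / 286
= 12052.542


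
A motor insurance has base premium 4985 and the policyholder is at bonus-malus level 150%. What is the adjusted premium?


adjusted = base * BM_level / 100
= 4985 * 150 / 100
= 4985 * 1.5
= 7477.5


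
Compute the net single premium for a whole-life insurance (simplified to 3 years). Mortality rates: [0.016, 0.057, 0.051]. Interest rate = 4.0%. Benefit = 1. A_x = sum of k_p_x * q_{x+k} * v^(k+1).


v = 0.961538
Year 0: k_p_x=1.0, q=0.016, term=0.015385
Year 1: k_p_x=0.984, q=0.057, term=0.051857
Year 2: k_p_x=0.927912, q=0.051, term=0.04207
A_x = 0.1093


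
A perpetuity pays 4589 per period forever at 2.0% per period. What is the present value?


PV = PMT / i
= 4589 / 0.02
= 229450.0


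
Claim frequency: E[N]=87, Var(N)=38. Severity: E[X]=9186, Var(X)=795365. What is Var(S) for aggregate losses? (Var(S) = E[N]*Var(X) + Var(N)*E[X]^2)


Var(S) = E[N]*Var(X) + Var(N)*E[X]^2
= 87*795365 + 38*9186^2
= 69196755 + 3206538648
= 3.2757e+09


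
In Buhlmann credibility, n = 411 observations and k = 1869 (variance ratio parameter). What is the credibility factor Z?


Z = n / (n + k)
= 411 / (411 + 1869)
= 411 / 2280
= 0.1803


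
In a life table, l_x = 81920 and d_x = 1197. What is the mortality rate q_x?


q_x = d_x / l_x
= 1197 / 81920
= 0.0146


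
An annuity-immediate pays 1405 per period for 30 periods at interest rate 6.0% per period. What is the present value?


PV = PMT * (1 - (1+i)^(-n)) / i
= 1405 * (1 - (1+0.06)^(-30)) / 0.06
= 1405 * (1 - 0.17411) / 0.06
= 1405 * 13.764831
= 19339.5878


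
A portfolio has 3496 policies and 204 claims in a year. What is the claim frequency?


frequency = claims / policies
= 204 / 3496
= 0.0584


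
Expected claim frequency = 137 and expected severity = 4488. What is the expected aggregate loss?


E[S] = E[N] * E[X]
= 137 * 4488
= 614856


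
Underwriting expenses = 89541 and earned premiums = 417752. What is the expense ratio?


Expense ratio = expenses / premiums
= 89541 / 417752
= 0.2143


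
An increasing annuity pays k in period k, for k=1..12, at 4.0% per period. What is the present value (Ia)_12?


(Ia)_n = sum_{k=1}^{n} k * v^k, v = 1/(1+i)
v = 0.961538
Sum computed term by term:
(Ia)_12 = 56.6328


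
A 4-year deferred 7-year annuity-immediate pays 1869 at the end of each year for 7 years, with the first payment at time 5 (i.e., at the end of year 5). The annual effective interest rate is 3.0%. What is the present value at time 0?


PV at time 4 of the 7-year annuity-immediate:
a_n = 1869 * (1-(1+0.03)^(-7))/0.03 = 11644.3988
Discount back 4 years to time 0:
PV = 11644.3988 * (1+0.03)^(-4)
= 11644.3988 * 0.888487
= 10345.8976


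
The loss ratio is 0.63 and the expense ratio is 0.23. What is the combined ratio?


Combined ratio = loss ratio + expense ratio
= 0.63 + 0.23
= 0.86


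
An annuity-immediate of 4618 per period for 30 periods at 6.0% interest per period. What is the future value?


FV = PMT * ((1+i)^n - 1) / i
= 4618 * ((1.06)^30 - 1) / 0.06
= 4618 * (5.743491 - 1) / 0.06
= 365090.7039


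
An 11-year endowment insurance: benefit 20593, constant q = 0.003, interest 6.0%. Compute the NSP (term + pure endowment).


Term component = 480.8348
Pure endowment = 11_p_x * v^11 * benefit = 0.967491 * 0.526788 * 20593 = 10495.4688
NSP = 10976.3036


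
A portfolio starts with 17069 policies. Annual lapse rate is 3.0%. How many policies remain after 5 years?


remaining = initial * (1 - lapse)^years
= 17069 * (1 - 0.03)^5
= 17069 * 0.858734
= 14657.7311


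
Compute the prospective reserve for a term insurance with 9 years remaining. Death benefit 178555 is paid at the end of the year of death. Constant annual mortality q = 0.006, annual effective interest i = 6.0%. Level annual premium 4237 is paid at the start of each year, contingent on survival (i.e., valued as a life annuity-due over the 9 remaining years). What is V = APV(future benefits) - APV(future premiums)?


v = 1/(1+i) = 0.943396
APV(future benefits) per unit = sum_{k=0}^{8} k_p_x * q * v^(k+1) = 0.039937
APV(future benefits) = 178555 * 0.039937 = 7130.9607
Life annuity-due factor ä_{x:9} = sum_{k=0}^{8} k_p_x * v^k = 7.055546
APV(future premiums) = 4237 * 7.055546 = 29894.3494
V = 7130.9607 - 29894.3494
= -22763.3887


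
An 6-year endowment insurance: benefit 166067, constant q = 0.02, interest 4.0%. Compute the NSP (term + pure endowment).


Term component = 16601.491
Pure endowment = 6_p_x * v^6 * benefit = 0.885842 * 0.790315 * 166067 = 116262.5271
NSP = 132864.0181


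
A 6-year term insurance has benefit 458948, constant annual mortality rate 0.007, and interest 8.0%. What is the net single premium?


NSP = benefit * sum_{k=0}^{n-1} k_p_x * q * v^(k+1)
With constant q=0.007, v=0.925926
Sum = 0.031849
NSP = 458948 * 0.031849
= 14617.0737


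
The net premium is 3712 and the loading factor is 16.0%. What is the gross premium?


Gross = net * (1 + loading)
= 3712 * (1 + 0.16)
= 3712 * 1.16
= 4305.92


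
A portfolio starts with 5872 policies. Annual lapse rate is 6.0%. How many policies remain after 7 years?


remaining = initial * (1 - lapse)^years
= 5872 * (1 - 0.06)^7
= 5872 * 0.648478
= 3807.8604


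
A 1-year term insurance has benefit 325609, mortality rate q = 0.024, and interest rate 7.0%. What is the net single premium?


NSP = benefit * q * v
v = 1/(1+i) = 0.934579
NSP = 325609 * 0.024 * 0.934579
= 7303.3794


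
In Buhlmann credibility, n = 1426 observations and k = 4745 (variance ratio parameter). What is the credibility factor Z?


Z = n / (n + k)
= 1426 / (1426 + 4745)
= 1426 / 6171
= 0.2311


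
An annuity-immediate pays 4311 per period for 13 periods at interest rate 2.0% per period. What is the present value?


PV = PMT * (1 - (1+i)^(-n)) / i
= 4311 * (1 - (1+0.02)^(-13)) / 0.02
= 4311 * (1 - 0.773033) / 0.02
= 4311 * 11.348374
= 48922.8392


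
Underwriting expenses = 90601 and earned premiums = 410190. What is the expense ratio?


Expense ratio = expenses / premiums
= 90601 / 410190
= 0.2209
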